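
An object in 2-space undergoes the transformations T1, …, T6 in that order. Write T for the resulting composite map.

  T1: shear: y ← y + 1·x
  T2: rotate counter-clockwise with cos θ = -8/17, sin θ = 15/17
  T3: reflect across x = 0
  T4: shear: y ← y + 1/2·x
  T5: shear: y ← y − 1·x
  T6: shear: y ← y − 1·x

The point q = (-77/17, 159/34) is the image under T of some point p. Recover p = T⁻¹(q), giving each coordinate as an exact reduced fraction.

T1 = [1 0 0; 1 1 0; 0 0 1]
T2·T1 = [-23/17 -15/17 0; 7/17 -8/17 0; 0 0 1]
T3·…·T1 = [23/17 15/17 0; 7/17 -8/17 0; 0 0 1]
T4·…·T1 = [23/17 15/17 0; 37/34 -1/34 0; 0 0 1]
T5·…·T1 = [23/17 15/17 0; -9/34 -31/34 0; 0 0 1]
T6·…·T1 = [23/17 15/17 0; -55/34 -61/34 0; 0 0 1]
det M = -1; M⁻¹ = [61/34 15/17 0; -55/34 -23/17 0; 0 0 1]
M⁻¹ · (-77/17, 159/34)ᵀ = (-4, 1)ᵀ

p = (-4, 1)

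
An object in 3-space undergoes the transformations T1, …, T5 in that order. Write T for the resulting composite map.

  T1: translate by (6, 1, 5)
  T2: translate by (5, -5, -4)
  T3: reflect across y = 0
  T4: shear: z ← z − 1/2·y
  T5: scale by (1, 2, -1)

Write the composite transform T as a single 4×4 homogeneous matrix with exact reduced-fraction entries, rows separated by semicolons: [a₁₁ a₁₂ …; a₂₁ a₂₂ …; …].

T1 = [1 0 0 6; 0 1 0 1; 0 0 1 5; 0 0 0 1]
T2·T1 = [1 0 0 11; 0 1 0 -4; 0 0 1 1; 0 0 0 1]
T3·…·T1 = [1 0 0 11; 0 -1 0 4; 0 0 1 1; 0 0 0 1]
T4·…·T1 = [1 0 0 11; 0 -1 0 4; 0 1/2 1 -1; 0 0 0 1]
T5·…·T1 = [1 0 0 11; 0 -2 0 8; 0 -1/2 -1 1; 0 0 0 1]

T = [1 0 0 11; 0 -2 0 8; 0 -1/2 -1 1; 0 0 0 1]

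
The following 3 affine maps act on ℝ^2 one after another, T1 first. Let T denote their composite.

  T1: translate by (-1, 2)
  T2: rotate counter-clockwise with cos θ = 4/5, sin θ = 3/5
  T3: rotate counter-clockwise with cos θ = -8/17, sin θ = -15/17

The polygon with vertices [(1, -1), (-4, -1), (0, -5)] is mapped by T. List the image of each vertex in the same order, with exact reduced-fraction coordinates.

T1 translate by (-1, 2): (1, -1) → (0, 1); (-4, -1) → (-5, 1); (0, -5) → (-1, -3)
T2 rotate counter-clockwise with cos θ = 4/5, sin θ = 3/5: (0, 1) → (-3/5, 4/5); (-5, 1) → (-23/5, -11/5); (-1, -3) → (1, -3)
T3 rotate counter-clockwise with cos θ = -8/17, sin θ = -15/17: (-3/5, 4/5) → (84/85, 13/85); (-23/5, -11/5) → (19/85, 433/85); (1, -3) → (-53/17, 9/17)

image vertices: (84/85, 13/85), (19/85, 433/85), (-53/17, 9/17)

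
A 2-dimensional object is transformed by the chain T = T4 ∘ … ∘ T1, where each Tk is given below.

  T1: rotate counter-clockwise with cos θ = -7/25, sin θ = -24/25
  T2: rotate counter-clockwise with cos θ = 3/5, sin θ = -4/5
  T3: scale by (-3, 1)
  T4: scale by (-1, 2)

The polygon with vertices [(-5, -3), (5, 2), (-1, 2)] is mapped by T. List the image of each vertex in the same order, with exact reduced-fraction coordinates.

T1 rotate counter-clockwise with cos θ = -7/25, sin θ = -24/25: (-5, -3) → (-37/25, 141/25); (5, 2) → (13/25, -134/25); (-1, 2) → (11/5, 2/5)
T2 rotate counter-clockwise with cos θ = 3/5, sin θ = -4/5: (-37/25, 141/25) → (453/125, 571/125); (13/25, -134/25) → (-497/125, -454/125); (11/5, 2/5) → (41/25, -38/25)
T3 scale by (-3, 1): (453/125, 571/125) → (-1359/125, 571/125); (-497/125, -454/125) → (1491/125, -454/125); (41/25, -38/25) → (-123/25, -38/25)
T4 scale by (-1, 2): (-1359/125, 571/125) → (1359/125, 1142/125); (1491/125, -454/125) → (-1491/125, -908/125); (-123/25, -38/25) → (123/25, -76/25)

image vertices: (1359/125, 1142/125), (-1491/125, -908/125), (123/25, -76/25)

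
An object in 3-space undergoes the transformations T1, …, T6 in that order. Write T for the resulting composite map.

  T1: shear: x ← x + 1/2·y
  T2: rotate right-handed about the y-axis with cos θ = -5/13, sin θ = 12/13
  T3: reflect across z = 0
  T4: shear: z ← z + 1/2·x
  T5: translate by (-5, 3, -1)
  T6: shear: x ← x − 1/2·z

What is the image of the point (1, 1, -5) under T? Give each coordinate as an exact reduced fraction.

T(p) = (-65/8, 4, -215/52)

T1 shear: x ← x + 1/2·y: (1, 1, -5) → (3/2, 1, -5)
T2 rotate right-handed about the y-axis with cos θ = -5/13, sin θ = 12/13: (3/2, 1, -5) → (-135/26, 1, 7/13)
T3 reflect across z = 0: (-135/26, 1, 7/13) → (-135/26, 1, -7/13)
T4 shear: z ← z + 1/2·x: (-135/26, 1, -7/13) → (-135/26, 1, -163/52)
T5 translate by (-5, 3, -1): (-135/26, 1, -163/52) → (-265/26, 4, -215/52)
T6 shear: x ← x − 1/2·z: (-265/26, 4, -215/52) → (-65/8, 4, -215/52)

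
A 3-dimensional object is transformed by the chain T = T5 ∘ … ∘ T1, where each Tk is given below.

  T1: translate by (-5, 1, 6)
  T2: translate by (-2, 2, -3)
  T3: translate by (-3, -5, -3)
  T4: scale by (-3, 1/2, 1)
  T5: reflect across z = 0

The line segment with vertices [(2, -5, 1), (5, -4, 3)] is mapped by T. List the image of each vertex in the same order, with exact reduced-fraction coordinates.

T1 translate by (-5, 1, 6): (2, -5, 1) → (-3, -4, 7); (5, -4, 3) → (0, -3, 9)
T2 translate by (-2, 2, -3): (-3, -4, 7) → (-5, -2, 4); (0, -3, 9) → (-2, -1, 6)
T3 translate by (-3, -5, -3): (-5, -2, 4) → (-8, -7, 1); (-2, -1, 6) → (-5, -6, 3)
T4 scale by (-3, 1/2, 1): (-8, -7, 1) → (24, -7/2, 1); (-5, -6, 3) → (15, -3, 3)
T5 reflect across z = 0: (24, -7/2, 1) → (24, -7/2, -1); (15, -3, 3) → (15, -3, -3)

image vertices: (24, -7/2, -1), (15, -3, -3)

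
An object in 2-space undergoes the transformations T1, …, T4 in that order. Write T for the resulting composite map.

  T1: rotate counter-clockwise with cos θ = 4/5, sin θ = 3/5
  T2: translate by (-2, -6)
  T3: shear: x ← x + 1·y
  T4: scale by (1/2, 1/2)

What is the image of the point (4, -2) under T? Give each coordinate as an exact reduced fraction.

T(p) = (-7/5, -13/5)

T1 rotate counter-clockwise with cos θ = 4/5, sin θ = 3/5: (4, -2) → (22/5, 4/5)
T2 translate by (-2, -6): (22/5, 4/5) → (12/5, -26/5)
T3 shear: x ← x + 1·y: (12/5, -26/5) → (-14/5, -26/5)
T4 scale by (1/2, 1/2): (-14/5, -26/5) → (-7/5, -13/5)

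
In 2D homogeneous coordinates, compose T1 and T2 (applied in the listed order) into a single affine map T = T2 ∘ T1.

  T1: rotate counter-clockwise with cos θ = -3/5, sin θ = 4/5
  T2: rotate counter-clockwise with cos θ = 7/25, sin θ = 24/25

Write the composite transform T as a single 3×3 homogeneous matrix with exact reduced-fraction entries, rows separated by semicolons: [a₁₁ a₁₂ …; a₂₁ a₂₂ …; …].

T1 = [-3/5 -4/5 0; 4/5 -3/5 0; 0 0 1]
T2·T1 = [-117/125 44/125 0; -44/125 -117/125 0; 0 0 1]

T = [-117/125 44/125 0; -44/125 -117/125 0; 0 0 1]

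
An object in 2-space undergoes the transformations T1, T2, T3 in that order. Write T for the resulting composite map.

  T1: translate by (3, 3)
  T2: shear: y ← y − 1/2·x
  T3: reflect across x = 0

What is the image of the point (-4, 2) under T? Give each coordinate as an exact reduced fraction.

T(p) = (1, 11/2)

T1 translate by (3, 3): (-4, 2) → (-1, 5)
T2 shear: y ← y − 1/2·x: (-1, 5) → (-1, 11/2)
T3 reflect across x = 0: (-1, 11/2) → (1, 11/2)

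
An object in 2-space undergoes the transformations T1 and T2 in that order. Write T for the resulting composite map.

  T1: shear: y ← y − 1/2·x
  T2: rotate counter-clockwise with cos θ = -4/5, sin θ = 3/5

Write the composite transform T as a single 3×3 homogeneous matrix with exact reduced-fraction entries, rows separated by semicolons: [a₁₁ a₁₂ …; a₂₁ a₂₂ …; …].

T = [-1/2 -3/5 0; 1 -4/5 0; 0 0 1]

T1 = [1 0 0; -1/2 1 0; 0 0 1]
T2·T1 = [-1/2 -3/5 0; 1 -4/5 0; 0 0 1]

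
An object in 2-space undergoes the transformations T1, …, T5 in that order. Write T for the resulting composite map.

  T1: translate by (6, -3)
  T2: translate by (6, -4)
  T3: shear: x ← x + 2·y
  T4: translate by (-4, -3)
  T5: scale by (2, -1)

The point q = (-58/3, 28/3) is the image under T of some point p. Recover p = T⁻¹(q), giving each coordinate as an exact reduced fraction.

p = (-5, 2/3)

T1 = [1 0 6; 0 1 -3; 0 0 1]
T2·T1 = [1 0 12; 0 1 -7; 0 0 1]
T3·…·T1 = [1 2 -2; 0 1 -7; 0 0 1]
T4·…·T1 = [1 2 -6; 0 1 -10; 0 0 1]
T5·…·T1 = [2 4 -12; 0 -1 10; 0 0 1]
det M = -2; M⁻¹ = [1/2 2 -14; 0 -1 10; 0 0 1]
M⁻¹ · (-58/3, 28/3)ᵀ = (-5, 2/3)ᵀ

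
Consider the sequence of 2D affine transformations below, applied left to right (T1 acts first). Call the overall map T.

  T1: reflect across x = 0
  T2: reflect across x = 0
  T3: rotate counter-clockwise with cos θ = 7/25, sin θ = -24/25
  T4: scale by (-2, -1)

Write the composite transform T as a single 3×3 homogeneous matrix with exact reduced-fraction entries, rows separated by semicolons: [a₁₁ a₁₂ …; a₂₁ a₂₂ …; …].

T1 = [-1 0 0; 0 1 0; 0 0 1]
T2·T1 = [1 0 0; 0 1 0; 0 0 1]
T3·…·T1 = [7/25 24/25 0; -24/25 7/25 0; 0 0 1]
T4·…·T1 = [-14/25 -48/25 0; 24/25 -7/25 0; 0 0 1]

T = [-14/25 -48/25 0; 24/25 -7/25 0; 0 0 1]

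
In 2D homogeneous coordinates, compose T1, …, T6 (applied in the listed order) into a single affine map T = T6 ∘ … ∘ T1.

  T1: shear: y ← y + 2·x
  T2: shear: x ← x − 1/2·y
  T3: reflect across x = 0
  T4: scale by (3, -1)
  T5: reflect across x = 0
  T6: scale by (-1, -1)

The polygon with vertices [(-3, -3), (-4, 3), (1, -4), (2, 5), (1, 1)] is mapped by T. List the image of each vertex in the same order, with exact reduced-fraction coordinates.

T1 shear: y ← y + 2·x: (-3, -3) → (-3, -9); (-4, 3) → (-4, -5); (1, -4) → (1, -2); (2, 5) → (2, 9); (1, 1) → (1, 3)
T2 shear: x ← x − 1/2·y: (-3, -9) → (3/2, -9); (-4, -5) → (-3/2, -5); (1, -2) → (2, -2); (2, 9) → (-5/2, 9); (1, 3) → (-1/2, 3)
T3 reflect across x = 0: (3/2, -9) → (-3/2, -9); (-3/2, -5) → (3/2, -5); (2, -2) → (-2, -2); (-5/2, 9) → (5/2, 9); (-1/2, 3) → (1/2, 3)
T4 scale by (3, -1): (-3/2, -9) → (-9/2, 9); (3/2, -5) → (9/2, 5); (-2, -2) → (-6, 2); (5/2, 9) → (15/2, -9); (1/2, 3) → (3/2, -3)
T5 reflect across x = 0: (-9/2, 9) → (9/2, 9); (9/2, 5) → (-9/2, 5); (-6, 2) → (6, 2); (15/2, -9) → (-15/2, -9); (3/2, -3) → (-3/2, -3)
T6 scale by (-1, -1): (9/2, 9) → (-9/2, -9); (-9/2, 5) → (9/2, -5); (6, 2) → (-6, -2); (-15/2, -9) → (15/2, 9); (-3/2, -3) → (3/2, 3)

image vertices: (-9/2, -9), (9/2, -5), (-6, -2), (15/2, 9), (3/2, 3)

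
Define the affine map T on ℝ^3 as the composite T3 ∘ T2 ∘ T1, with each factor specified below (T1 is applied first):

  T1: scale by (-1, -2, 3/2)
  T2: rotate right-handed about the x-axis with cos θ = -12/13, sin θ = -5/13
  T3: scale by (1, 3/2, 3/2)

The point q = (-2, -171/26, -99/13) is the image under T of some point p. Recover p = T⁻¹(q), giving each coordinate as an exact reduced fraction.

p = (2, -3, 2)

T1 = [-1 0 0 0; 0 -2 0 0; 0 0 3/2 0; 0 0 0 1]
T2·T1 = [-1 0 0 0; 0 24/13 15/26 0; 0 10/13 -18/13 0; 0 0 0 1]
T3·…·T1 = [-1 0 0 0; 0 36/13 45/52 0; 0 15/13 -27/13 0; 0 0 0 1]
det M = 27/4; M⁻¹ = [-1 0 0 0; 0 4/13 5/39 0; 0 20/117 -16/39 0; 0 0 0 1]
M⁻¹ · (-2, -171/26, -99/13)ᵀ = (2, -3, 2)ᵀ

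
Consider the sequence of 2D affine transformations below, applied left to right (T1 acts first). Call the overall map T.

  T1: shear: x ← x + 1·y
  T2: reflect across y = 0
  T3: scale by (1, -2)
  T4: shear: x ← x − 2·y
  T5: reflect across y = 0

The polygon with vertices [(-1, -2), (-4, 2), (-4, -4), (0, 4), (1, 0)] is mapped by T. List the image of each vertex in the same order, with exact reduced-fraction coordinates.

T1 shear: x ← x + 1·y: (-1, -2) → (-3, -2); (-4, 2) → (-2, 2); (-4, -4) → (-8, -4); (0, 4) → (4, 4); (1, 0) → (1, 0)
T2 reflect across y = 0: (-3, -2) → (-3, 2); (-2, 2) → (-2, -2); (-8, -4) → (-8, 4); (4, 4) → (4, -4); (1, 0) → (1, 0)
T3 scale by (1, -2): (-3, 2) → (-3, -4); (-2, -2) → (-2, 4); (-8, 4) → (-8, -8); (4, -4) → (4, 8); (1, 0) → (1, 0)
T4 shear: x ← x − 2·y: (-3, -4) → (5, -4); (-2, 4) → (-10, 4); (-8, -8) → (8, -8); (4, 8) → (-12, 8); (1, 0) → (1, 0)
T5 reflect across y = 0: (5, -4) → (5, 4); (-10, 4) → (-10, -4); (8, -8) → (8, 8); (-12, 8) → (-12, -8); (1, 0) → (1, 0)

image vertices: (5, 4), (-10, -4), (8, 8), (-12, -8), (1, 0)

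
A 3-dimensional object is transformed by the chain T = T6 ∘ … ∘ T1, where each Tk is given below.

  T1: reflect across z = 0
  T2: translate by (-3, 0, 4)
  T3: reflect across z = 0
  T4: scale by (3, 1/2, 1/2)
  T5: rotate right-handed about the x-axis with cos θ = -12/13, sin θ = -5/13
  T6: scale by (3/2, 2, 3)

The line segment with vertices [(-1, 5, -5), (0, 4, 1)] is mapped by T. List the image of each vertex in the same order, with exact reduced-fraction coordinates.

T1 reflect across z = 0: (-1, 5, -5) → (-1, 5, 5); (0, 4, 1) → (0, 4, -1)
T2 translate by (-3, 0, 4): (-1, 5, 5) → (-4, 5, 9); (0, 4, -1) → (-3, 4, 3)
T3 reflect across z = 0: (-4, 5, 9) → (-4, 5, -9); (-3, 4, 3) → (-3, 4, -3)
T4 scale by (3, 1/2, 1/2): (-4, 5, -9) → (-12, 5/2, -9/2); (-3, 4, -3) → (-9, 2, -3/2)
T5 rotate right-handed about the x-axis with cos θ = -12/13, sin θ = -5/13: (-12, 5/2, -9/2) → (-12, -105/26, 83/26); (-9, 2, -3/2) → (-9, -63/26, 8/13)
T6 scale by (3/2, 2, 3): (-12, -105/26, 83/26) → (-18, -105/13, 249/26); (-9, -63/26, 8/13) → (-27/2, -63/13, 24/13)

image vertices: (-18, -105/13, 249/26), (-27/2, -63/13, 24/13)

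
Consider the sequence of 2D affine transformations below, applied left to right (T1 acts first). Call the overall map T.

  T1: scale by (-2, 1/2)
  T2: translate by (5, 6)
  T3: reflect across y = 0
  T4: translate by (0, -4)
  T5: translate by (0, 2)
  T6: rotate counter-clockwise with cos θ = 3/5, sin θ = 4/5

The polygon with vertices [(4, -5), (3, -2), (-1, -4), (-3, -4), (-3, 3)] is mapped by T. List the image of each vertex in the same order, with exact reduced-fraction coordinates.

T1 scale by (-2, 1/2): (4, -5) → (-8, -5/2); (3, -2) → (-6, -1); (-1, -4) → (2, -2); (-3, -4) → (6, -2); (-3, 3) → (6, 3/2)
T2 translate by (5, 6): (-8, -5/2) → (-3, 7/2); (-6, -1) → (-1, 5); (2, -2) → (7, 4); (6, -2) → (11, 4); (6, 3/2) → (11, 15/2)
T3 reflect across y = 0: (-3, 7/2) → (-3, -7/2); (-1, 5) → (-1, -5); (7, 4) → (7, -4); (11, 4) → (11, -4); (11, 15/2) → (11, -15/2)
T4 translate by (0, -4): (-3, -7/2) → (-3, -15/2); (-1, -5) → (-1, -9); (7, -4) → (7, -8); (11, -4) → (11, -8); (11, -15/2) → (11, -23/2)
T5 translate by (0, 2): (-3, -15/2) → (-3, -11/2); (-1, -9) → (-1, -7); (7, -8) → (7, -6); (11, -8) → (11, -6); (11, -23/2) → (11, -19/2)
T6 rotate counter-clockwise with cos θ = 3/5, sin θ = 4/5: (-3, -11/2) → (13/5, -57/10); (-1, -7) → (5, -5); (7, -6) → (9, 2); (11, -6) → (57/5, 26/5); (11, -19/2) → (71/5, 31/10)

image vertices: (13/5, -57/10), (5, -5), (9, 2), (57/5, 26/5), (71/5, 31/10)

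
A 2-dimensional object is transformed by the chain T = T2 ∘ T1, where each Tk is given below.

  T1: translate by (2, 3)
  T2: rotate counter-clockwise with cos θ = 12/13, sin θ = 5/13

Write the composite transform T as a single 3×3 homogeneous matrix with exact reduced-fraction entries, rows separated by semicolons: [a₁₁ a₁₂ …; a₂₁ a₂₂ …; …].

T1 = [1 0 2; 0 1 3; 0 0 1]
T2·T1 = [12/13 -5/13 9/13; 5/13 12/13 46/13; 0 0 1]

T = [12/13 -5/13 9/13; 5/13 12/13 46/13; 0 0 1]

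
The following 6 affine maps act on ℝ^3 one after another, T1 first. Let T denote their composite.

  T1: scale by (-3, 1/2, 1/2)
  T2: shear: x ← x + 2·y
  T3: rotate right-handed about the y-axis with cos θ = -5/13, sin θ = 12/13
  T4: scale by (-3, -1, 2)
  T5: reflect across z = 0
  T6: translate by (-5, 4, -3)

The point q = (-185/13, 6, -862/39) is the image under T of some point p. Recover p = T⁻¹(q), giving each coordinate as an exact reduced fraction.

T1 = [-3 0 0 0; 0 1/2 0 0; 0 0 1/2 0; 0 0 0 1]
T2·T1 = [-3 1 0 0; 0 1/2 0 0; 0 0 1/2 0; 0 0 0 1]
T3·…·T1 = [15/13 -5/13 6/13 0; 0 1/2 0 0; 36/13 -12/13 -5/26 0; 0 0 0 1]
T4·…·T1 = [-45/13 15/13 -18/13 0; 0 -1/2 0 0; 72/13 -24/13 -5/13 0; 0 0 0 1]
T5·…·T1 = [-45/13 15/13 -18/13 0; 0 -1/2 0 0; -72/13 24/13 5/13 0; 0 0 0 1]
T6·…·T1 = [-45/13 15/13 -18/13 -5; 0 -1/2 0 4; -72/13 24/13 5/13 -3; 0 0 0 1]
det M = 9/2; M⁻¹ = [-5/117 -2/3 -2/13 233/117; 0 -2 0 8; -8/13 0 5/13 -25/13; 0 0 0 1]
M⁻¹ · (-185/13, 6, -862/39)ᵀ = (2, -4, -5/3)ᵀ

p = (2, -4, -5/3)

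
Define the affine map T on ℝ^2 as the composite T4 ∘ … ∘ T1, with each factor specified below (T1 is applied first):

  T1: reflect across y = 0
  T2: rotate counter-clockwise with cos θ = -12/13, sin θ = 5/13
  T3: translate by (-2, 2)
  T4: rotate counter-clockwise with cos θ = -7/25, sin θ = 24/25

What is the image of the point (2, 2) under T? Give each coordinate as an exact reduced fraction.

T1 reflect across y = 0: (2, 2) → (2, -2)
T2 rotate counter-clockwise with cos θ = -12/13, sin θ = 5/13: (2, -2) → (-14/13, 34/13)
T3 translate by (-2, 2): (-14/13, 34/13) → (-40/13, 60/13)
T4 rotate counter-clockwise with cos θ = -7/25, sin θ = 24/25: (-40/13, 60/13) → (-232/65, -276/65)

T(p) = (-232/65, -276/65)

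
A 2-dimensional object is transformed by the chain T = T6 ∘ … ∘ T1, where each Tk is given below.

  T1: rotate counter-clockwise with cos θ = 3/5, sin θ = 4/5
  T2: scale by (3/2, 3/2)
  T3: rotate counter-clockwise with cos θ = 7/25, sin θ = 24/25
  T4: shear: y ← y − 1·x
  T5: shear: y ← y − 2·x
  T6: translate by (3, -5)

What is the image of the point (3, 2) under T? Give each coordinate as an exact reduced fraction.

T(p) = (-21/10, 121/10)

T1 rotate counter-clockwise with cos θ = 3/5, sin θ = 4/5: (3, 2) → (1/5, 18/5)
T2 scale by (3/2, 3/2): (1/5, 18/5) → (3/10, 27/5)
T3 rotate counter-clockwise with cos θ = 7/25, sin θ = 24/25: (3/10, 27/5) → (-51/10, 9/5)
T4 shear: y ← y − 1·x: (-51/10, 9/5) → (-51/10, 69/10)
T5 shear: y ← y − 2·x: (-51/10, 69/10) → (-51/10, 171/10)
T6 translate by (3, -5): (-51/10, 171/10) → (-21/10, 121/10)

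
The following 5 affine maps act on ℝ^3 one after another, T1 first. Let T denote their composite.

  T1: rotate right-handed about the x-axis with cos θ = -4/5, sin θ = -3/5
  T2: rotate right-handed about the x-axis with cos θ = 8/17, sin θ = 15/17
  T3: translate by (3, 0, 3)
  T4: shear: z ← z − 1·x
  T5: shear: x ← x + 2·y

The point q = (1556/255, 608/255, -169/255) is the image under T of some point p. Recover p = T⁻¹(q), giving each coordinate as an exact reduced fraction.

T1 = [1 0 0 0; 0 -4/5 3/5 0; 0 -3/5 -4/5 0; 0 0 0 1]
T2·T1 = [1 0 0 0; 0 13/85 84/85 0; 0 -84/85 13/85 0; 0 0 0 1]
T3·…·T1 = [1 0 0 3; 0 13/85 84/85 0; 0 -84/85 13/85 3; 0 0 0 1]
T4·…·T1 = [1 0 0 3; 0 13/85 84/85 0; -1 -84/85 13/85 0; 0 0 0 1]
T5·…·T1 = [1 26/85 168/85 3; 0 13/85 84/85 0; -1 -84/85 13/85 0; 0 0 0 1]
det M = 1; M⁻¹ = [1 -2 0 -3; -84/85 181/85 -84/85 252/85; 13/85 58/85 13/85 -39/85; 0 0 0 1]
M⁻¹ · (1556/255, 608/255, -169/255)ᵀ = (-5/3, 8/3, 2)ᵀ

p = (-5/3, 8/3, 2)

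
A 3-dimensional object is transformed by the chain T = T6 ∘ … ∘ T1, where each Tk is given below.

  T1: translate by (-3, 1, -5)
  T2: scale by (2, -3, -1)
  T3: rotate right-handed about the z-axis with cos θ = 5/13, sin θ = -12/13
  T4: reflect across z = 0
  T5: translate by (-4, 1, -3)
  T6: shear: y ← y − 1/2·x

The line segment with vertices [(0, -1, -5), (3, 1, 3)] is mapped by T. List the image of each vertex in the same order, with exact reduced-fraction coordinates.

T1 translate by (-3, 1, -5): (0, -1, -5) → (-3, 0, -10); (3, 1, 3) → (0, 2, -2)
T2 scale by (2, -3, -1): (-3, 0, -10) → (-6, 0, 10); (0, 2, -2) → (0, -6, 2)
T3 rotate right-handed about the z-axis with cos θ = 5/13, sin θ = -12/13: (-6, 0, 10) → (-30/13, 72/13, 10); (0, -6, 2) → (-72/13, -30/13, 2)
T4 reflect across z = 0: (-30/13, 72/13, 10) → (-30/13, 72/13, -10); (-72/13, -30/13, 2) → (-72/13, -30/13, -2)
T5 translate by (-4, 1, -3): (-30/13, 72/13, -10) → (-82/13, 85/13, -13); (-72/13, -30/13, -2) → (-124/13, -17/13, -5)
T6 shear: y ← y − 1/2·x: (-82/13, 85/13, -13) → (-82/13, 126/13, -13); (-124/13, -17/13, -5) → (-124/13, 45/13, -5)

image vertices: (-82/13, 126/13, -13), (-124/13, 45/13, -5)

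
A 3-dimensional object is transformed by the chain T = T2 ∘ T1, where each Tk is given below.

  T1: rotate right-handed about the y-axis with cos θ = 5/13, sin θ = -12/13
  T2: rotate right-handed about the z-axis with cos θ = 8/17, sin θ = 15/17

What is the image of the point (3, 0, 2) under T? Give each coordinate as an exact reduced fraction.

T(p) = (-72/221, -135/221, 46/13)

T1 rotate right-handed about the y-axis with cos θ = 5/13, sin θ = -12/13: (3, 0, 2) → (-9/13, 0, 46/13)
T2 rotate right-handed about the z-axis with cos θ = 8/17, sin θ = 15/17: (-9/13, 0, 46/13) → (-72/221, -135/221, 46/13)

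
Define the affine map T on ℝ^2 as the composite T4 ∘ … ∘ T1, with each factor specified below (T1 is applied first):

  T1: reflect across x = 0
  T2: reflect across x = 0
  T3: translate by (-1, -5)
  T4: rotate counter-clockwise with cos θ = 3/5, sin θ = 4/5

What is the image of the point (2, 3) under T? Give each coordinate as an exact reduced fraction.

T(p) = (11/5, -2/5)

T1 reflect across x = 0: (2, 3) → (-2, 3)
T2 reflect across x = 0: (-2, 3) → (2, 3)
T3 translate by (-1, -5): (2, 3) → (1, -2)
T4 rotate counter-clockwise with cos θ = 3/5, sin θ = 4/5: (1, -2) → (11/5, -2/5)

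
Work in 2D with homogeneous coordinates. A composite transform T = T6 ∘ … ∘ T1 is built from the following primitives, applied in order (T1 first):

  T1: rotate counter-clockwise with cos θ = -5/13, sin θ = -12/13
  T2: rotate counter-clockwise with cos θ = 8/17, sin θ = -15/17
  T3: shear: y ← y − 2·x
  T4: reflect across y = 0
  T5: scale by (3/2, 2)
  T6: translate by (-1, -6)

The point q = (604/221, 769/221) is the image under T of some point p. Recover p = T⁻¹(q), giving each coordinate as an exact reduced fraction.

T1 = [-5/13 12/13 0; -12/13 -5/13 0; 0 0 1]
T2·T1 = [-220/221 21/221 0; -21/221 -220/221 0; 0 0 1]
T3·…·T1 = [-220/221 21/221 0; 419/221 -262/221 0; 0 0 1]
T4·…·T1 = [-220/221 21/221 0; -419/221 262/221 0; 0 0 1]
T5·…·T1 = [-330/221 63/442 0; -838/221 524/221 0; 0 0 1]
T6·…·T1 = [-330/221 63/442 -1; -838/221 524/221 -6; 0 0 1]
det M = -3; M⁻¹ = [-524/663 21/442 -335/663; -838/663 110/221 1142/663; 0 0 1]
M⁻¹ · (604/221, 769/221)ᵀ = (-5/2, 0)ᵀ

p = (-5/2, 0)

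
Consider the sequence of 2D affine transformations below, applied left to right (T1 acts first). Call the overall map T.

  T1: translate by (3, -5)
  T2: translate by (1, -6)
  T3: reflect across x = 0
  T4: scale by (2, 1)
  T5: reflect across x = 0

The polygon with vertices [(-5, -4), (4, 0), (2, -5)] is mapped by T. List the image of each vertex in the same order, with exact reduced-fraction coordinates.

image vertices: (-2, -15), (16, -11), (12, -16)

T1 translate by (3, -5): (-5, -4) → (-2, -9); (4, 0) → (7, -5); (2, -5) → (5, -10)
T2 translate by (1, -6): (-2, -9) → (-1, -15); (7, -5) → (8, -11); (5, -10) → (6, -16)
T3 reflect across x = 0: (-1, -15) → (1, -15); (8, -11) → (-8, -11); (6, -16) → (-6, -16)
T4 scale by (2, 1): (1, -15) → (2, -15); (-8, -11) → (-16, -11); (-6, -16) → (-12, -16)
T5 reflect across x = 0: (2, -15) → (-2, -15); (-16, -11) → (16, -11); (-12, -16) → (12, -16)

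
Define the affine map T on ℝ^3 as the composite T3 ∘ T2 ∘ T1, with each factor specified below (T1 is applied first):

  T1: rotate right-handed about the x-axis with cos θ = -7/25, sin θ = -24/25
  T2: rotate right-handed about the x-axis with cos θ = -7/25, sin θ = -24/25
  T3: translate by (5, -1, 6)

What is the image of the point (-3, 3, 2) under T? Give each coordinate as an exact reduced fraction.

T(p) = (2, -2878/625, 3704/625)

T1 rotate right-handed about the x-axis with cos θ = -7/25, sin θ = -24/25: (-3, 3, 2) → (-3, 27/25, -86/25)
T2 rotate right-handed about the x-axis with cos θ = -7/25, sin θ = -24/25: (-3, 27/25, -86/25) → (-3, -2253/625, -46/625)
T3 translate by (5, -1, 6): (-3, -2253/625, -46/625) → (2, -2878/625, 3704/625)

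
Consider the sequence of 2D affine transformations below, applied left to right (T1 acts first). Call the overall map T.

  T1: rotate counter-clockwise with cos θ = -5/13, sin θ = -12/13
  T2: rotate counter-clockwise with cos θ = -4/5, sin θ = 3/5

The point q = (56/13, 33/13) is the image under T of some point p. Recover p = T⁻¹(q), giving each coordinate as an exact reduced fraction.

T1 = [-5/13 12/13 0; -12/13 -5/13 0; 0 0 1]
T2·T1 = [56/65 -33/65 0; 33/65 56/65 0; 0 0 1]
det M = 1; M⁻¹ = [56/65 33/65 0; -33/65 56/65 0; 0 0 1]
M⁻¹ · (56/13, 33/13)ᵀ = (5, 0)ᵀ

p = (5, 0)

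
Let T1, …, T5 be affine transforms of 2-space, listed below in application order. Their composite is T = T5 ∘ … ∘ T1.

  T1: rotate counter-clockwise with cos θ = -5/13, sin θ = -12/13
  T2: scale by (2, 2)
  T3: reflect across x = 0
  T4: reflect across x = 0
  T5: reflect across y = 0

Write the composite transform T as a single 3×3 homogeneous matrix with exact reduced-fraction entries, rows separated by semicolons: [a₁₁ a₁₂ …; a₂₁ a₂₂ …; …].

T = [-10/13 24/13 0; 24/13 10/13 0; 0 0 1]

T1 = [-5/13 12/13 0; -12/13 -5/13 0; 0 0 1]
T2·T1 = [-10/13 24/13 0; -24/13 -10/13 0; 0 0 1]
T3·…·T1 = [10/13 -24/13 0; -24/13 -10/13 0; 0 0 1]
T4·…·T1 = [-10/13 24/13 0; -24/13 -10/13 0; 0 0 1]
T5·…·T1 = [-10/13 24/13 0; 24/13 10/13 0; 0 0 1]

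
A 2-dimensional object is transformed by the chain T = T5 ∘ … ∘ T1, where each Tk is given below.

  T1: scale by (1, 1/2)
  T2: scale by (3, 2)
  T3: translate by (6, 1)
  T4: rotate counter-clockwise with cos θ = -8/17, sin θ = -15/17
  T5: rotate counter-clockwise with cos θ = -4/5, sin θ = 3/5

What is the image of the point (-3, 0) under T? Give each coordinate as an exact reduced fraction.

T1 scale by (1, 1/2): (-3, 0) → (-3, 0)
T2 scale by (3, 2): (-3, 0) → (-9, 0)
T3 translate by (6, 1): (-9, 0) → (-3, 1)
T4 rotate counter-clockwise with cos θ = -8/17, sin θ = -15/17: (-3, 1) → (39/17, 37/17)
T5 rotate counter-clockwise with cos θ = -4/5, sin θ = 3/5: (39/17, 37/17) → (-267/85, -31/85)

T(p) = (-267/85, -31/85)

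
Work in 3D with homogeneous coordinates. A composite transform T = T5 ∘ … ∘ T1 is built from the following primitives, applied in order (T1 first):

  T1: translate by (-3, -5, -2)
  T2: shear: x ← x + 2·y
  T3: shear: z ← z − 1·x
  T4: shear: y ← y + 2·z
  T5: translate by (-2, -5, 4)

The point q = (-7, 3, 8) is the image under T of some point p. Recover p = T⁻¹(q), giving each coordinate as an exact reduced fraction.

T1 = [1 0 0 -3; 0 1 0 -5; 0 0 1 -2; 0 0 0 1]
T2·T1 = [1 2 0 -13; 0 1 0 -5; 0 0 1 -2; 0 0 0 1]
T3·…·T1 = [1 2 0 -13; 0 1 0 -5; -1 -2 1 11; 0 0 0 1]
T4·…·T1 = [1 2 0 -13; -2 -3 2 17; -1 -2 1 11; 0 0 0 1]
T5·…·T1 = [1 2 0 -15; -2 -3 2 12; -1 -2 1 15; 0 0 0 1]
det M = 1; M⁻¹ = [1 -2 4 -21; 0 1 -2 18; 1 0 1 0; 0 0 0 1]
M⁻¹ · (-7, 3, 8)ᵀ = (-2, 5, 1)ᵀ

p = (-2, 5, 1)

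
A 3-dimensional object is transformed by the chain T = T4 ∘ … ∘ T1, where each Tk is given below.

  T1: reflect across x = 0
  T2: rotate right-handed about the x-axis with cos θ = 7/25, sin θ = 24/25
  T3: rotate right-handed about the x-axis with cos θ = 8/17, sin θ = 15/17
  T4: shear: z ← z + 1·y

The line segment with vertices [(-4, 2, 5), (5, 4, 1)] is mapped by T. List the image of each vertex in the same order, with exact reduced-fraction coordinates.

image vertices: (4, -2093/425, -3019/425), (-5, -89/25, -37/25)

T1 reflect across x = 0: (-4, 2, 5) → (4, 2, 5); (5, 4, 1) → (-5, 4, 1)
T2 rotate right-handed about the x-axis with cos θ = 7/25, sin θ = 24/25: (4, 2, 5) → (4, -106/25, 83/25); (-5, 4, 1) → (-5, 4/25, 103/25)
T3 rotate right-handed about the x-axis with cos θ = 8/17, sin θ = 15/17: (4, -106/25, 83/25) → (4, -2093/425, -926/425); (-5, 4/25, 103/25) → (-5, -89/25, 52/25)
T4 shear: z ← z + 1·y: (4, -2093/425, -926/425) → (4, -2093/425, -3019/425); (-5, -89/25, 52/25) → (-5, -89/25, -37/25)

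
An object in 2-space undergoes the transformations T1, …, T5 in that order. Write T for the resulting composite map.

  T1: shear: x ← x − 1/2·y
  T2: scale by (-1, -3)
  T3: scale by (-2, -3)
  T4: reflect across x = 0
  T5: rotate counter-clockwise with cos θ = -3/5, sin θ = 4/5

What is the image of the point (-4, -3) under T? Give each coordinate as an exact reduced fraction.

T(p) = (93/5, 101/5)

T1 shear: x ← x − 1/2·y: (-4, -3) → (-5/2, -3)
T2 scale by (-1, -3): (-5/2, -3) → (5/2, 9)
T3 scale by (-2, -3): (5/2, 9) → (-5, -27)
T4 reflect across x = 0: (-5, -27) → (5, -27)
T5 rotate counter-clockwise with cos θ = -3/5, sin θ = 4/5: (5, -27) → (93/5, 101/5)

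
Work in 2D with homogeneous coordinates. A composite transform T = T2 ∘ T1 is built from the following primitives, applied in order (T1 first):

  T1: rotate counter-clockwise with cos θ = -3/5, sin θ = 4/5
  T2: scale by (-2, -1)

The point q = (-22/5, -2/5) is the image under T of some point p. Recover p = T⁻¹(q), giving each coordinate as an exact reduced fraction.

T1 = [-3/5 -4/5 0; 4/5 -3/5 0; 0 0 1]
T2·T1 = [6/5 8/5 0; -4/5 3/5 0; 0 0 1]
det M = 2; M⁻¹ = [3/10 -4/5 0; 2/5 3/5 0; 0 0 1]
M⁻¹ · (-22/5, -2/5)ᵀ = (-1, -2)ᵀ

p = (-1, -2)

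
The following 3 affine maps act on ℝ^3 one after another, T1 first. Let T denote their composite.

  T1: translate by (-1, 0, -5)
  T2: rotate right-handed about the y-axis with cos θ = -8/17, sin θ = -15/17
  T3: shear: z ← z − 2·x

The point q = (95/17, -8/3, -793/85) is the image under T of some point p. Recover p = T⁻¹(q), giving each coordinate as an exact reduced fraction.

T1 = [1 0 0 -1; 0 1 0 0; 0 0 1 -5; 0 0 0 1]
T2·T1 = [-8/17 0 -15/17 83/17; 0 1 0 0; 15/17 0 -8/17 25/17; 0 0 0 1]
T3·…·T1 = [-8/17 0 -15/17 83/17; 0 1 0 0; 31/17 0 22/17 -141/17; 0 0 0 1]
det M = 1; M⁻¹ = [22/17 0 15/17 1; 0 1 0 0; -31/17 0 -8/17 5; 0 0 0 1]
M⁻¹ · (95/17, -8/3, -793/85)ᵀ = (0, -8/3, -4/5)ᵀ

p = (0, -8/3, -4/5)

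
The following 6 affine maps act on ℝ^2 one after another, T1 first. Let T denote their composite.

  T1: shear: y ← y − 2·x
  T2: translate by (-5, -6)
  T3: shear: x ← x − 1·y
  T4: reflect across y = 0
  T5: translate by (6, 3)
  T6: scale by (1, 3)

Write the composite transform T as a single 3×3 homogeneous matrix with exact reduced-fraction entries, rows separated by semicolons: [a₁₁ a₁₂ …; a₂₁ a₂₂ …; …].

T1 = [1 0 0; -2 1 0; 0 0 1]
T2·T1 = [1 0 -5; -2 1 -6; 0 0 1]
T3·…·T1 = [3 -1 1; -2 1 -6; 0 0 1]
T4·…·T1 = [3 -1 1; 2 -1 6; 0 0 1]
T5·…·T1 = [3 -1 7; 2 -1 9; 0 0 1]
T6·…·T1 = [3 -1 7; 6 -3 27; 0 0 1]

T = [3 -1 7; 6 -3 27; 0 0 1]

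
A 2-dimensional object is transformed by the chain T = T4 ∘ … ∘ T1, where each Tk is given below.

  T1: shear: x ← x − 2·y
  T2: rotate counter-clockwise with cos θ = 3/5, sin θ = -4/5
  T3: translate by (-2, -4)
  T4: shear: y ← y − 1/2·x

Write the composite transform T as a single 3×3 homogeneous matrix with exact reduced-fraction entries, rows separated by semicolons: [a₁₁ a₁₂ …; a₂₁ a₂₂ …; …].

T1 = [1 -2 0; 0 1 0; 0 0 1]
T2·T1 = [3/5 -2/5 0; -4/5 11/5 0; 0 0 1]
T3·…·T1 = [3/5 -2/5 -2; -4/5 11/5 -4; 0 0 1]
T4·…·T1 = [3/5 -2/5 -2; -11/10 12/5 -3; 0 0 1]

T = [3/5 -2/5 -2; -11/10 12/5 -3; 0 0 1]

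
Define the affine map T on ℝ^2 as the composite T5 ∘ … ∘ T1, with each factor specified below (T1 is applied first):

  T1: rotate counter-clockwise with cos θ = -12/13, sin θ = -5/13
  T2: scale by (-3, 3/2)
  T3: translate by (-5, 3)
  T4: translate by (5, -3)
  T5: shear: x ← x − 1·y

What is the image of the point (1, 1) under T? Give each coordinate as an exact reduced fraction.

T(p) = (93/26, -51/26)

T1 rotate counter-clockwise with cos θ = -12/13, sin θ = -5/13: (1, 1) → (-7/13, -17/13)
T2 scale by (-3, 3/2): (-7/13, -17/13) → (21/13, -51/26)
T3 translate by (-5, 3): (21/13, -51/26) → (-44/13, 27/26)
T4 translate by (5, -3): (-44/13, 27/26) → (21/13, -51/26)
T5 shear: x ← x − 1·y: (21/13, -51/26) → (93/26, -51/26)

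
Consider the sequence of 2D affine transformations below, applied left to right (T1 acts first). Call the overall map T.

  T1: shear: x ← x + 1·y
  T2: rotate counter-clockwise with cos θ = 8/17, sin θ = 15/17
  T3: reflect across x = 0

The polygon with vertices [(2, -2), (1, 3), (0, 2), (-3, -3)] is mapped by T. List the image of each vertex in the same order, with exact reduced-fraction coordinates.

T1 shear: x ← x + 1·y: (2, -2) → (0, -2); (1, 3) → (4, 3); (0, 2) → (2, 2); (-3, -3) → (-6, -3)
T2 rotate counter-clockwise with cos θ = 8/17, sin θ = 15/17: (0, -2) → (30/17, -16/17); (4, 3) → (-13/17, 84/17); (2, 2) → (-14/17, 46/17); (-6, -3) → (-3/17, -114/17)
T3 reflect across x = 0: (30/17, -16/17) → (-30/17, -16/17); (-13/17, 84/17) → (13/17, 84/17); (-14/17, 46/17) → (14/17, 46/17); (-3/17, -114/17) → (3/17, -114/17)

image vertices: (-30/17, -16/17), (13/17, 84/17), (14/17, 46/17), (3/17, -114/17)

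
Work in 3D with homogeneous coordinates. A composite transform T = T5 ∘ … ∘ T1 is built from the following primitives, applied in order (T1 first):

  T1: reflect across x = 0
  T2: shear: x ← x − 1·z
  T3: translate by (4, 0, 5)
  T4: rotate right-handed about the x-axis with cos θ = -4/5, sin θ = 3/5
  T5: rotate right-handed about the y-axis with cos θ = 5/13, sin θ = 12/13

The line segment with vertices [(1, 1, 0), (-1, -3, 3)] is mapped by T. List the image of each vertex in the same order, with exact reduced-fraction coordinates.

image vertices: (-129/65, -19/5, -53/13), (-34/5, -12/5, -5)

T1 reflect across x = 0: (1, 1, 0) → (-1, 1, 0); (-1, -3, 3) → (1, -3, 3)
T2 shear: x ← x − 1·z: (-1, 1, 0) → (-1, 1, 0); (1, -3, 3) → (-2, -3, 3)
T3 translate by (4, 0, 5): (-1, 1, 0) → (3, 1, 5); (-2, -3, 3) → (2, -3, 8)
T4 rotate right-handed about the x-axis with cos θ = -4/5, sin θ = 3/5: (3, 1, 5) → (3, -19/5, -17/5); (2, -3, 8) → (2, -12/5, -41/5)
T5 rotate right-handed about the y-axis with cos θ = 5/13, sin θ = 12/13: (3, -19/5, -17/5) → (-129/65, -19/5, -53/13); (2, -12/5, -41/5) → (-34/5, -12/5, -5)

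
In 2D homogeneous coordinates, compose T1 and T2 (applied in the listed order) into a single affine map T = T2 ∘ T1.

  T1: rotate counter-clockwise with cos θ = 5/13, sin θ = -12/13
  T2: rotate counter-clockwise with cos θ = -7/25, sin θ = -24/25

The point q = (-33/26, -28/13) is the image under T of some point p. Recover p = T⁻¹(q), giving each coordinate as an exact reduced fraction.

p = (3/2, 2)

T1 = [5/13 12/13 0; -12/13 5/13 0; 0 0 1]
T2·T1 = [-323/325 36/325 0; -36/325 -323/325 0; 0 0 1]
det M = 1; M⁻¹ = [-323/325 -36/325 0; 36/325 -323/325 0; 0 0 1]
M⁻¹ · (-33/26, -28/13)ᵀ = (3/2, 2)ᵀ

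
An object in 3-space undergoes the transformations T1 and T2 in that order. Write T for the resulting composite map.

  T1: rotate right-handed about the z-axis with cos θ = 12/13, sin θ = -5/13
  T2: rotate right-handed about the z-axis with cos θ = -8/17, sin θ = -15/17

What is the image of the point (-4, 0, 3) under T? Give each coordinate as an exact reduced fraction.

T(p) = (684/221, 560/221, 3)

T1 rotate right-handed about the z-axis with cos θ = 12/13, sin θ = -5/13: (-4, 0, 3) → (-48/13, 20/13, 3)
T2 rotate right-handed about the z-axis with cos θ = -8/17, sin θ = -15/17: (-48/13, 20/13, 3) → (684/221, 560/221, 3)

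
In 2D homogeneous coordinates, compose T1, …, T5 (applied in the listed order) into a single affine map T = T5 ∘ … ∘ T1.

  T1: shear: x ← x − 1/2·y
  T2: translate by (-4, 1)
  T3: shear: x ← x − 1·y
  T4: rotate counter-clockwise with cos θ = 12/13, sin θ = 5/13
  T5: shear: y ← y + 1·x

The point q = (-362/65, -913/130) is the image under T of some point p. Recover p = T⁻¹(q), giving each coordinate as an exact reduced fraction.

T1 = [1 -1/2 0; 0 1 0; 0 0 1]
T2·T1 = [1 -1/2 -4; 0 1 1; 0 0 1]
T3·…·T1 = [1 -3/2 -5; 0 1 1; 0 0 1]
T4·…·T1 = [12/13 -23/13 -5; 5/13 9/26 -1; 0 0 1]
T5·…·T1 = [12/13 -23/13 -5; 17/13 -37/26 -6; 0 0 1]
det M = 1; M⁻¹ = [-37/26 23/13 7/2; -17/13 12/13 -1; 0 0 1]
M⁻¹ · (-362/65, -913/130)ᵀ = (-1, -1/5)ᵀ

p = (-1, -1/5)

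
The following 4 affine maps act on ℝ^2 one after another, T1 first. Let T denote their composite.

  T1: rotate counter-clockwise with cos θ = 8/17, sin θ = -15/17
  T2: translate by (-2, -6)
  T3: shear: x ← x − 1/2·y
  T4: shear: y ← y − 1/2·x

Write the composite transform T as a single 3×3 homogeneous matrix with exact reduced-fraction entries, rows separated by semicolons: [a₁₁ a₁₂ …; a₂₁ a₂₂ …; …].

T = [31/34 11/17 1; -91/68 5/34 -13/2; 0 0 1]

T1 = [8/17 15/17 0; -15/17 8/17 0; 0 0 1]
T2·T1 = [8/17 15/17 -2; -15/17 8/17 -6; 0 0 1]
T3·…·T1 = [31/34 11/17 1; -15/17 8/17 -6; 0 0 1]
T4·…·T1 = [31/34 11/17 1; -91/68 5/34 -13/2; 0 0 1]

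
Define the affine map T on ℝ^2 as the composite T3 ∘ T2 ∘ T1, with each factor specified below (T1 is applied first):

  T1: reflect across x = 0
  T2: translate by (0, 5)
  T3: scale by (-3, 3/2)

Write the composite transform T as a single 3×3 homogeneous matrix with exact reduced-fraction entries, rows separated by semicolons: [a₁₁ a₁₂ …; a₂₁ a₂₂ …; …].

T = [3 0 0; 0 3/2 15/2; 0 0 1]

T1 = [-1 0 0; 0 1 0; 0 0 1]
T2·T1 = [-1 0 0; 0 1 5; 0 0 1]
T3·…·T1 = [3 0 0; 0 3/2 15/2; 0 0 1]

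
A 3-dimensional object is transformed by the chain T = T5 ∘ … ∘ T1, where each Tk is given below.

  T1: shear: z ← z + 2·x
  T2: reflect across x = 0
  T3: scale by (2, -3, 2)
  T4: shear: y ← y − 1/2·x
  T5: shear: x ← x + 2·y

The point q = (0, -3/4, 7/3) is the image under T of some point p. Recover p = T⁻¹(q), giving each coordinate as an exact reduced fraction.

T1 = [1 0 0 0; 0 1 0 0; 2 0 1 0; 0 0 0 1]
T2·T1 = [-1 0 0 0; 0 1 0 0; 2 0 1 0; 0 0 0 1]
T3·…·T1 = [-2 0 0 0; 0 -3 0 0; 4 0 2 0; 0 0 0 1]
T4·…·T1 = [-2 0 0 0; 1 -3 0 0; 4 0 2 0; 0 0 0 1]
T5·…·T1 = [0 -6 0 0; 1 -3 0 0; 4 0 2 0; 0 0 0 1]
det M = 12; M⁻¹ = [-1/2 1 0 0; -1/6 0 0 0; 1 -2 1/2 0; 0 0 0 1]
M⁻¹ · (0, -3/4, 7/3)ᵀ = (-3/4, 0, 8/3)ᵀ

p = (-3/4, 0, 8/3)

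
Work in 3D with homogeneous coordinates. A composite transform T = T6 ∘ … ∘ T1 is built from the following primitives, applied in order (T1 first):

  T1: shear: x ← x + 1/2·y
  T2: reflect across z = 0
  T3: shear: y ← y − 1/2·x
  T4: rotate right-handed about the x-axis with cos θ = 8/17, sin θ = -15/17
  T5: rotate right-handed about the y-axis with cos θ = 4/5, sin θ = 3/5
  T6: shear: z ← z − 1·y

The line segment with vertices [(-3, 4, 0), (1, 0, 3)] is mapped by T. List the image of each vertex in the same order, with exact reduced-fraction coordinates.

image vertices: (-541/170, 36/17, -399/85), (37/170, -49/17, 128/85)

T1 shear: x ← x + 1/2·y: (-3, 4, 0) → (-1, 4, 0); (1, 0, 3) → (1, 0, 3)
T2 reflect across z = 0: (-1, 4, 0) → (-1, 4, 0); (1, 0, 3) → (1, 0, -3)
T3 shear: y ← y − 1/2·x: (-1, 4, 0) → (-1, 9/2, 0); (1, 0, -3) → (1, -1/2, -3)
T4 rotate right-handed about the x-axis with cos θ = 8/17, sin θ = -15/17: (-1, 9/2, 0) → (-1, 36/17, -135/34); (1, -1/2, -3) → (1, -49/17, -33/34)
T5 rotate right-handed about the y-axis with cos θ = 4/5, sin θ = 3/5: (-1, 36/17, -135/34) → (-541/170, 36/17, -219/85); (1, -49/17, -33/34) → (37/170, -49/17, -117/85)
T6 shear: z ← z − 1·y: (-541/170, 36/17, -219/85) → (-541/170, 36/17, -399/85); (37/170, -49/17, -117/85) → (37/170, -49/17, 128/85)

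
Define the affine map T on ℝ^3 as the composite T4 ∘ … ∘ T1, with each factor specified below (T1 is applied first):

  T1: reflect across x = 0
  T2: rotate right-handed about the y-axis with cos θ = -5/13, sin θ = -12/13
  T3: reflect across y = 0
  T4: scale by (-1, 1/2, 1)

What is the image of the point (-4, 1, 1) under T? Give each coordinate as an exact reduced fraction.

T1 reflect across x = 0: (-4, 1, 1) → (4, 1, 1)
T2 rotate right-handed about the y-axis with cos θ = -5/13, sin θ = -12/13: (4, 1, 1) → (-32/13, 1, 43/13)
T3 reflect across y = 0: (-32/13, 1, 43/13) → (-32/13, -1, 43/13)
T4 scale by (-1, 1/2, 1): (-32/13, -1, 43/13) → (32/13, -1/2, 43/13)

T(p) = (32/13, -1/2, 43/13)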